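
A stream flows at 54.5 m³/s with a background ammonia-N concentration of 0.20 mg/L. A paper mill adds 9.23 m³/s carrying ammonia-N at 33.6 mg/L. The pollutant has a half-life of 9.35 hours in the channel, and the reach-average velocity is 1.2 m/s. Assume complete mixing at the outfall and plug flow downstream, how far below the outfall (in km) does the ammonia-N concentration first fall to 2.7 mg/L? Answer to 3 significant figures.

After mixing, C = (54.50·0.2000 + 9.230·33.60) / 63.73 = 321.0/63.73 = 5.037 mg/L.
Half-life 9.35 h → k = ln 2 / 9.35 = 0.07413 h⁻¹ = 1.779 d⁻¹.
Set 5.037·exp(−k·t) = 2.7 → t = ln(5.037/2.7)/k = 30280 s = 8.412 h.
Distance = v·t = 1.2·30280 = 36340 m = 36.34 km.

36.3 km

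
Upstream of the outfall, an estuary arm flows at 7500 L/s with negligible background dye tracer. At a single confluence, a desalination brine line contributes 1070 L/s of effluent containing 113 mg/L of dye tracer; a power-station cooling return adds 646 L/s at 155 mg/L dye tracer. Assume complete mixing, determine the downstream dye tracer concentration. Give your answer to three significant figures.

24.0 mg/L

After mixing, C = (7500·0 + 1070·113.0 + 646.0·155.0) / 9216 = 221000/9216 = 23.98 mg/L.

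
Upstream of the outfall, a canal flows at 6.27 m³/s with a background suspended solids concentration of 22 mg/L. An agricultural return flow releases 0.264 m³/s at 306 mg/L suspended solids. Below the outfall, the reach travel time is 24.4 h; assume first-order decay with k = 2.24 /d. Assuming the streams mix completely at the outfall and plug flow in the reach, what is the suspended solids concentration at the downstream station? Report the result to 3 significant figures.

3.43 mg/L

Conservation of mass: C = (6.270·22.00 + 0.2640·306.0) / 6.534 = 218.7/6.534 = 33.47 mg/L.
After decay, C = 33.47 × e^(−kt) = 33.47 × 0.1026 = 3.433 mg/L.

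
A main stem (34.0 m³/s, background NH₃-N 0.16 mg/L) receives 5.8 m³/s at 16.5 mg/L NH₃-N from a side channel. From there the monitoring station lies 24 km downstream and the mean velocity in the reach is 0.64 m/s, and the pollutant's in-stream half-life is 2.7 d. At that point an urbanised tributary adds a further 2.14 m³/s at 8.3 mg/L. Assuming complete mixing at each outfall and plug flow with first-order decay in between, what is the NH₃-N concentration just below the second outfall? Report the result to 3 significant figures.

Flow-weighted average: C = (34.00·0.1600 + 5.800·16.50) / 39.80 = 101.1/39.80 = 2.541 mg/L; combined flow 39.80 m³/s.
Travel time t = 24·1000 / 0.64 = 37500 s = 10.42 h.
Half-life 2.7 d → k = ln 2 / 2.7 = 0.2567 d⁻¹.
After decay, C = 2.541 × e^(−kt) = 2.541 × 0.8946 = 2.273 mg/L.
At the second outfall, C = (39.80·2.273 + 2.140·8.300) / (39.80 + 2.140) = 2.581 mg/L.

2.58 mg/L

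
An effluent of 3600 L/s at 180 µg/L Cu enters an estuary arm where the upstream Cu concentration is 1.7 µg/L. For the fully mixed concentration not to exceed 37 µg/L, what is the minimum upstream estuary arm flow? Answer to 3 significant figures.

Set C_mix = 37: (Q·1.700 + 3600·180.0) / (Q + 3600) = 37
→ Q = 3600·(180.0 − 37)/(37 − 1.700) = 14580 L/s.

14600 L/s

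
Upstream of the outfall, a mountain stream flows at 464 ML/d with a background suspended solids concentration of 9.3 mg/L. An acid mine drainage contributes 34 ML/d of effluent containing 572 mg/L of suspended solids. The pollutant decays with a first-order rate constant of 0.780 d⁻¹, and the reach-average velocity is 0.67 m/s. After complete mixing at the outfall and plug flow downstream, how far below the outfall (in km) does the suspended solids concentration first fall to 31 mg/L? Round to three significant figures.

32.0 km

After mixing, C = (464.0·9.300 + 34.00·572.0) / 498.0 = 23760/498.0 = 47.72 mg/L.
Set 47.72·exp(−k·t) = 31 → t = ln(47.72/31)/k = 47780 s = 13.27 h.
Distance = v·t = 0.67·47780 = 32010 m = 32.01 km.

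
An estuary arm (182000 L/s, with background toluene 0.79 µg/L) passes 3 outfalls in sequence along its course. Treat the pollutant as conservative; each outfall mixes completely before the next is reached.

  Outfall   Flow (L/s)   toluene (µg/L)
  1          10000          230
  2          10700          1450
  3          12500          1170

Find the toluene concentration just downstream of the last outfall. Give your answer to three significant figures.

151 µg/L

After outfall 1: Q = 182000 + 10000 = 192000 L/s; C = (182000·0.7900 + 10000·230.0)/192000 = 12.73 µg/L.
After outfall 2: Q = 192000 + 10700 = 202700 L/s; C = (192000·12.73 + 10700·1450)/202700 = 88.60 µg/L.
After outfall 3: Q = 202700 + 12500 = 215200 L/s; C = (202700·88.60 + 12500·1170)/215200 = 151.4 µg/L.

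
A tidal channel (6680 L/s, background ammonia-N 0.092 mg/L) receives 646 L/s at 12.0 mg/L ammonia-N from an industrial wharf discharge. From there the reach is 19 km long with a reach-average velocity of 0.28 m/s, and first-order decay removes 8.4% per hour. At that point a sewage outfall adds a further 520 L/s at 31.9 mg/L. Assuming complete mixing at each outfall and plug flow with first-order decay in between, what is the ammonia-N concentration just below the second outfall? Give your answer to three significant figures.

Conservation of mass: C = (6680·0.09200 + 646.0·12.00) / 7326 = 8367/7326 = 1.142 mg/L; combined flow 7326 L/s.
Travel time t = 19·1000 / 0.28 = 67860 s = 18.85 h.
8.4%/h lost → k = −ln(1 − 0.084) = 0.08774 h⁻¹.
Applying C = C₀e^(−kt): 1.142 × 0.1913 = 0.2185 mg/L.
At the second outfall, C = (7326·0.2185 + 520.0·31.90) / (7326 + 520.0) = 2.318 mg/L.

2.32 mg/L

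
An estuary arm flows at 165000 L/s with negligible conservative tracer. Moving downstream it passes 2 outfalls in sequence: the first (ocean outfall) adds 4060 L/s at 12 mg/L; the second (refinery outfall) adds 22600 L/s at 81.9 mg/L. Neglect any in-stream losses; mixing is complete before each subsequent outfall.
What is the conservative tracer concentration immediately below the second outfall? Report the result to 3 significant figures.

9.91 mg/L

Outfall 1: combined Q = 169100 L/s; C = (165000·0 + 4060·12.00)/169100 = 0.2882 mg/L.
Outfall 2: combined Q = 191700 L/s; C = (169100·0.2882 + 22600·81.90)/191700 = 9.912 mg/L.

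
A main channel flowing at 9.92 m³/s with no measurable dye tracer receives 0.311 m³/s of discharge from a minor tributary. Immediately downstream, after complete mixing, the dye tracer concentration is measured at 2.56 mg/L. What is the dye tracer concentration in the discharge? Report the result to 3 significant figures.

Mass balance: 9.920·0 + 0.3110·Cₑ = 10.23·2.560
→ Cₑ = (10.23·2.560 − 9.920·0) / 0.3110 = 84.22 mg/L.

84.2 mg/L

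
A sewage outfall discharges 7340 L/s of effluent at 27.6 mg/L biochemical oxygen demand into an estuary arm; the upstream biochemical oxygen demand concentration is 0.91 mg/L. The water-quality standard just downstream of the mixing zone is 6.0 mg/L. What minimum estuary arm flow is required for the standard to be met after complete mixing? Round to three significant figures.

Set C_mix = 6.0: (Q·0.9100 + 7340·27.60) / (Q + 7340) = 6.0
→ Q = 7340·(27.60 − 6.0)/(6.0 − 0.9100) = 31150 L/s.

31100 L/s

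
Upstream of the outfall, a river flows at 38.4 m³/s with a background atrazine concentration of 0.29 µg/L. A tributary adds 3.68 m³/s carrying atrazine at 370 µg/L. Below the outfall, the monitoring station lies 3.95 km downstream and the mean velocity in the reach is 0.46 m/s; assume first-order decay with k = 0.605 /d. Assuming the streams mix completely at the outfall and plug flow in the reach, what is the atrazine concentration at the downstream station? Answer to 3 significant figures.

Flow-weighted average: C = (38.40·0.2900 + 3.680·370.0) / 42.08 = 1373/42.08 = 32.62 µg/L.
Travel time t = 3.95·1000 / 0.46 = 8587 s = 2.385 h.
Applying C = C₀e^(−kt): 32.62 × 0.9416 = 30.72 µg/L.

30.7 µg/L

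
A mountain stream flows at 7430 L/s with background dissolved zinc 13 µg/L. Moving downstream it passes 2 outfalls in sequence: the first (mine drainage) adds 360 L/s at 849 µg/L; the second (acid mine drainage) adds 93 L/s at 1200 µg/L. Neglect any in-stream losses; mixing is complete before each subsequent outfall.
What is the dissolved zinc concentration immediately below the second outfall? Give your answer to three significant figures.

Below outfall 1: Q → 7790 L/s, C = (7430·13.00 + 360.0·849.0)/7790 = 51.63 µg/L.
Below outfall 2: Q → 7883 L/s, C = (7790·51.63 + 93.00·1200)/7883 = 65.18 µg/L.

65.2 µg/L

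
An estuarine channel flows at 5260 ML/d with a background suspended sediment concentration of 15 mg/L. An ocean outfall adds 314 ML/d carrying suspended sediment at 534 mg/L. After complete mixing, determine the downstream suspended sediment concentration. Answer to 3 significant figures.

44.2 mg/L

Mixed concentration C = ΣQC/ΣQ = (5260·15.00 + 314.0·534.0) / 5574 = 246600/5574 = 44.24 mg/L.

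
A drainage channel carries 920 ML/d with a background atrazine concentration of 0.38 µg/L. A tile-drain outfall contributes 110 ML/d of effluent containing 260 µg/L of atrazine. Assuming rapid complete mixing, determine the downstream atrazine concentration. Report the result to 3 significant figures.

28.1 µg/L

Mass balance: C = (920.0·0.3800 + 110.0·260.0) / 1030 = 28950/1030 = 28.11 µg/L.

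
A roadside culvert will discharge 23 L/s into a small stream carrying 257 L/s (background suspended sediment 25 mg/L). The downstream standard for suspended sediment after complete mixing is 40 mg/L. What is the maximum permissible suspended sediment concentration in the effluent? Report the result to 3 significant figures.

At the limit, (Qr·Cr + Qe·Cₑ)/(Qr + Qe) = 40:
Cₑ = (280.0·40 − 257.0·25.00) / 23.00 = 207.6 mg/L.

208 mg/L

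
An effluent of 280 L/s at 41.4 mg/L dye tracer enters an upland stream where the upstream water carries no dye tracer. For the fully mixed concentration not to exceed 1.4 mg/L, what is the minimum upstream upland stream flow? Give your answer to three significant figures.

8000 L/s

Set C_mix = 1.4: (Q·0 + 280.0·41.40) / (Q + 280.0) = 1.4
→ Q = 280.0·(41.40 − 1.4)/(1.4 − 0) = 8000 L/s.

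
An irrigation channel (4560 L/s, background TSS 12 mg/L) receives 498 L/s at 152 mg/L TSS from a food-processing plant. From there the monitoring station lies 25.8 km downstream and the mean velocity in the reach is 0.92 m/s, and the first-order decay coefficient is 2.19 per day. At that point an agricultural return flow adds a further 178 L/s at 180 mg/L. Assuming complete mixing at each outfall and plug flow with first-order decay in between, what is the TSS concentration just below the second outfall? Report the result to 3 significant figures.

18.4 mg/L

Conservation of mass: C = (4560·12.00 + 498.0·152.0) / 5058 = 130400/5058 = 25.78 mg/L; combined flow 5058 L/s.
Travel time t = 25.8·1000 / 0.92 = 28040 s = 7.790 h.
After decay, C = 25.78 × e^(−kt) = 25.78 × 0.4912 = 12.67 mg/L.
At the second outfall, C = (5058·12.67 + 178.0·180.0) / (5058 + 178.0) = 18.35 mg/L.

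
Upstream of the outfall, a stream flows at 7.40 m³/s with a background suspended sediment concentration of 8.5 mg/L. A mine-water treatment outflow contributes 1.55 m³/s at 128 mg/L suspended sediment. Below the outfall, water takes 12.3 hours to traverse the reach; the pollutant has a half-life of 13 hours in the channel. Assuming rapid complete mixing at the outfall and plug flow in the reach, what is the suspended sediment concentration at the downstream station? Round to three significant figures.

15.2 mg/L

After mixing, C = (7.400·8.500 + 1.550·128.0) / 8.950 = 261.3/8.950 = 29.20 mg/L.
Half-life 13 h → k = ln 2 / 13 = 0.05332 h⁻¹ = 1.280 d⁻¹.
Decay over the reach: 29.20·exp(−kt) = 29.20·0.5190 = 15.15 mg/L.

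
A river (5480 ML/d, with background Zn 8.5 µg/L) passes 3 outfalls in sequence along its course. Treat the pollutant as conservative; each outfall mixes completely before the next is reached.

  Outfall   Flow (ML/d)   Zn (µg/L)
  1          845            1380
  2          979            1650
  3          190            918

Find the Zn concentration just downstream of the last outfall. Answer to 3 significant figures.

After outfall 1: Q = 5480 + 845.0 = 6325 ML/d; C = (5480·8.500 + 845.0·1380)/6325 = 191.7 µg/L.
After outfall 2: Q = 6325 + 979.0 = 7304 ML/d; C = (6325·191.7 + 979.0·1650)/7304 = 387.2 µg/L.
After outfall 3: Q = 7304 + 190.0 = 7494 ML/d; C = (7304·387.2 + 190.0·918.0)/7494 = 400.6 µg/L.

401 µg/L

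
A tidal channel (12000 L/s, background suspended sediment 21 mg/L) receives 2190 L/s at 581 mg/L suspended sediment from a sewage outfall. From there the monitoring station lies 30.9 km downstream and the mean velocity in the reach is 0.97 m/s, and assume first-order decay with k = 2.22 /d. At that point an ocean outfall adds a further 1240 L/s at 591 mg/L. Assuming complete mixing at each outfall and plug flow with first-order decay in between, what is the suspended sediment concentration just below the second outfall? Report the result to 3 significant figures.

91.1 mg/L

After mixing, C = (12000·21.00 + 2190·581.0) / 14190 = 1524000/14190 = 107.4 mg/L; combined flow 14190 L/s.
Travel time t = 30.9·1000 / 0.97 = 31860 s = 8.849 h.
After decay, C = 107.4 × e^(−kt) = 107.4 × 0.4411 = 47.38 mg/L.
At the second outfall, C = (14190·47.38 + 1240·591.0) / (14190 + 1240) = 91.07 mg/L.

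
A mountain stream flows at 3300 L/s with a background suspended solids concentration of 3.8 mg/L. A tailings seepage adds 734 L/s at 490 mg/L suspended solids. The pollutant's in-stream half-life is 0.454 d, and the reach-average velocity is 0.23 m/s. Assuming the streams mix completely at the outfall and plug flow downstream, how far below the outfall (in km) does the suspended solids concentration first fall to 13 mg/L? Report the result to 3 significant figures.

25.5 km

Mixed concentration C = ΣQC/ΣQ = (3300·3.800 + 734.0·490.0) / 4034 = 372200/4034 = 92.27 mg/L.
Half-life 0.454 d → k = ln 2 / 0.454 = 1.527 d⁻¹.
Set 92.27·exp(−k·t) = 13 → t = ln(92.27/13)/k = 110900 s = 30.81 h.
Distance = v·t = 0.23·110900 = 25510 m = 25.51 km.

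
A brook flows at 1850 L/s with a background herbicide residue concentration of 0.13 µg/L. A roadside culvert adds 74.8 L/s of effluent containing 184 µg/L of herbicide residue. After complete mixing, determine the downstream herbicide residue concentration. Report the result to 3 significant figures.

7.28 µg/L

Conservation of mass: C = (1850·0.1300 + 74.80·184.0) / 1925 = 14000/1925 = 7.275 µg/L.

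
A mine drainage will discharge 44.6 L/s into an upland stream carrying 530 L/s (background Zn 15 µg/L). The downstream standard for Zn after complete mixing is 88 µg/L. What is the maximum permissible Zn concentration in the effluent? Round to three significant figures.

At the limit, (Qr·Cr + Qe·Cₑ)/(Qr + Qe) = 88:
Cₑ = (574.6·88 − 530.0·15.00) / 44.60 = 955.5 µg/L.

955 µg/L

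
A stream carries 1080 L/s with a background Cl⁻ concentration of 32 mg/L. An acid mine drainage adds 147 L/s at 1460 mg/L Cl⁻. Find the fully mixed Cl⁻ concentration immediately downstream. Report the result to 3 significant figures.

203 mg/L

Mass balance: C = (1080·32.00 + 147.0·1460) / 1227 = 249200/1227 = 203.1 mg/L.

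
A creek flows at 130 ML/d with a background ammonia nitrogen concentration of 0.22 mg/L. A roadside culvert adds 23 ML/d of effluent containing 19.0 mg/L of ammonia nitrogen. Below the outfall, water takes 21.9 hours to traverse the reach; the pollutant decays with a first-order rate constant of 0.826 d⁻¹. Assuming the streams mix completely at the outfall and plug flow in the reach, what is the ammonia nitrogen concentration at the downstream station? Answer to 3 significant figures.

1.43 mg/L

Conservation of mass: C = (130.0·0.2200 + 23.00·19.00) / 153.0 = 465.6/153.0 = 3.043 mg/L.
After decay, C = 3.043 × e^(−kt) = 3.043 × 0.4706 = 1.432 mg/L.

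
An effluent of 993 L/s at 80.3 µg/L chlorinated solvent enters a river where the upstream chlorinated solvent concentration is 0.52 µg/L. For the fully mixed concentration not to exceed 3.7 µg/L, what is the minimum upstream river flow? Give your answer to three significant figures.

Set C_mix = 3.7: (Q·0.5200 + 993.0·80.30) / (Q + 993.0) = 3.7
→ Q = 993.0·(80.30 − 3.7)/(3.7 − 0.5200) = 23920 L/s.

23900 L/s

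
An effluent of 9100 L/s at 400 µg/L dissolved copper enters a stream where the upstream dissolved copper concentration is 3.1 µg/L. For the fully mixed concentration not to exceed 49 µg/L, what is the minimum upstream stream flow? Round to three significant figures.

Set C_mix = 49: (Q·3.100 + 9100·400.0) / (Q + 9100) = 49
→ Q = 9100·(400.0 − 49)/(49 − 3.100) = 69590 L/s.

69600 L/s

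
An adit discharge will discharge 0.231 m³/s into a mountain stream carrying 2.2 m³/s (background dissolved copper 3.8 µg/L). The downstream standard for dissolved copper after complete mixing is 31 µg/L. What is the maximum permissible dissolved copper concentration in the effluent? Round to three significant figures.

At the limit, (Qr·Cr + Qe·Cₑ)/(Qr + Qe) = 31:
Cₑ = (2.431·31 − 2.200·3.800) / 0.2310 = 290.0 µg/L.

290 µg/L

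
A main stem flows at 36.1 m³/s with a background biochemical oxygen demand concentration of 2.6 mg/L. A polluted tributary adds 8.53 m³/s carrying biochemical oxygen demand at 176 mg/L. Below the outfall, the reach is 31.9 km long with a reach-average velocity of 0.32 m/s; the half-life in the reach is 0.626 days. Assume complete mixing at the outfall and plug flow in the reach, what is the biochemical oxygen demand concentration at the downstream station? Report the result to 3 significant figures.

9.96 mg/L

Mass balance: C = (36.10·2.600 + 8.530·176.0) / 44.63 = 1595/44.63 = 35.74 mg/L.
Travel time t = 31.9·1000 / 0.32 = 99690 s = 27.69 h.
Half-life 0.626 d → k = ln 2 / 0.626 = 1.107 d⁻¹.
Applying C = C₀e^(−kt): 35.74 × 0.2787 = 9.962 mg/L.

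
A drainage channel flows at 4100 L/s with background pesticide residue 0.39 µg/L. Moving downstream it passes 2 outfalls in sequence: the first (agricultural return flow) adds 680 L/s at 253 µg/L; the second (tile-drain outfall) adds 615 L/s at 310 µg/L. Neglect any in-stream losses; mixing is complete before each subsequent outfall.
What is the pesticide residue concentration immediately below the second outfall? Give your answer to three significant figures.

67.5 µg/L

Outfall 1: combined Q = 4780 L/s; C = (4100·0.3900 + 680.0·253.0)/4780 = 36.33 µg/L.
Outfall 2: combined Q = 5395 L/s; C = (4780·36.33 + 615.0·310.0)/5395 = 67.52 µg/L.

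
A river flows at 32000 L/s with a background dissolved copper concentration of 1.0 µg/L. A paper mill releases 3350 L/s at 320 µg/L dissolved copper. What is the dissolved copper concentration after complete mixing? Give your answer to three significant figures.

Mass balance: C = (32000·1.000 + 3350·320.0) / 35350 = 1104000/35350 = 31.23 µg/L.

31.2 µg/L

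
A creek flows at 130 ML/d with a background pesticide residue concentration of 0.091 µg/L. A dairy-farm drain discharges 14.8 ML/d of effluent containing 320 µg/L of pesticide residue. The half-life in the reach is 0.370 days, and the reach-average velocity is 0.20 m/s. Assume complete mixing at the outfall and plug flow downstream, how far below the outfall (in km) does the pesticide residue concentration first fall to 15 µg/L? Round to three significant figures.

Mixed concentration C = ΣQC/ΣQ = (130.0·0.09100 + 14.80·320.0) / 144.8 = 4748/144.8 = 32.79 µg/L.
Half-life 0.370 d → k = ln 2 / 0.370 = 1.873 d⁻¹.
Set 32.79·exp(−k·t) = 15 → t = ln(32.79/15)/k = 36070 s = 10.02 h.
Distance = v·t = 0.20·36070 = 7214 m = 7.214 km.

7.21 km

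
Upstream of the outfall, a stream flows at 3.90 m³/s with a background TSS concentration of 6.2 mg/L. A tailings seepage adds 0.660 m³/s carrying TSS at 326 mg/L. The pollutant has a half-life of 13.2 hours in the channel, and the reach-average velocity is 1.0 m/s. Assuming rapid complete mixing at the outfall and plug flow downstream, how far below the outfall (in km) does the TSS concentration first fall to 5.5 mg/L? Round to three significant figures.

After mixing, C = (3.900·6.200 + 0.6600·326.0) / 4.560 = 239.3/4.560 = 52.49 mg/L.
Half-life 13.2 h → k = ln 2 / 13.2 = 0.05251 h⁻¹ = 1.260 d⁻¹.
Set 52.49·exp(−k·t) = 5.5 → t = ln(52.49/5.5)/k = 154700 s = 42.96 h.
Distance = v·t = 1.0·154700 = 154700 m = 154.7 km.

155 km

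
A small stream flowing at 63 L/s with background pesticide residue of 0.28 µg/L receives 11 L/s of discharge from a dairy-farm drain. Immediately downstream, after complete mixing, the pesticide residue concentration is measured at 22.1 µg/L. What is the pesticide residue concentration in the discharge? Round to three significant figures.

147 µg/L

Mass balance: 63.00·0.2800 + 11.00·Cₑ = 74.00·22.10
→ Cₑ = (74.00·22.10 − 63.00·0.2800) / 11.00 = 147.1 µg/L.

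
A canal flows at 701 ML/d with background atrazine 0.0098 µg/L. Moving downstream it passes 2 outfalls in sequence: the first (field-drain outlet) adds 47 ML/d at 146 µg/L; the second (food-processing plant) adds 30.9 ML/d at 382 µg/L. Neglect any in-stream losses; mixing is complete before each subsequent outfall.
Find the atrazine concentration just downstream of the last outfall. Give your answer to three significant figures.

Below outfall 1: Q → 748.0 ML/d, C = (701.0·0.009800 + 47.00·146.0)/748.0 = 9.183 µg/L.
Below outfall 2: Q → 778.9 ML/d, C = (748.0·9.183 + 30.90·382.0)/778.9 = 23.97 µg/L.

24.0 µg/L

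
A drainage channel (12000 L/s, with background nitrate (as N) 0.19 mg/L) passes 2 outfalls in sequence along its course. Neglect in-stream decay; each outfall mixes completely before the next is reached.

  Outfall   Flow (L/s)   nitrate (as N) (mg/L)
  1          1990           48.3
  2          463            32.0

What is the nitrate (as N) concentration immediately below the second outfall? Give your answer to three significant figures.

Outfall 1: combined Q = 13990 L/s; C = (12000·0.1900 + 1990·48.30)/13990 = 7.033 mg/L.
Outfall 2: combined Q = 14450 L/s; C = (13990·7.033 + 463.0·32.00)/14450 = 7.833 mg/L.

7.83 mg/L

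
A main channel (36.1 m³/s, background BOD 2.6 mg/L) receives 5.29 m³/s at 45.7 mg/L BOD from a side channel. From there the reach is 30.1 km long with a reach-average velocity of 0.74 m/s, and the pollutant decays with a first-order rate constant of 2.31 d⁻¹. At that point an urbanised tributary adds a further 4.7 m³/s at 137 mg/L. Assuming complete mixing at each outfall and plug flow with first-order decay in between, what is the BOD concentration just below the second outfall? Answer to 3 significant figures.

16.4 mg/L

Flow-weighted average: C = (36.10·2.600 + 5.290·45.70) / 41.39 = 335.6/41.39 = 8.109 mg/L; combined flow 41.39 m³/s.
Travel time t = 30.1·1000 / 0.74 = 40680 s = 11.30 h.
First-order decay: C = 8.109·exp(−k·t) = 8.109·0.3371 = 2.733 mg/L.
At the second outfall, C = (41.39·2.733 + 4.700·137.0) / (41.39 + 4.700) = 16.42 mg/L.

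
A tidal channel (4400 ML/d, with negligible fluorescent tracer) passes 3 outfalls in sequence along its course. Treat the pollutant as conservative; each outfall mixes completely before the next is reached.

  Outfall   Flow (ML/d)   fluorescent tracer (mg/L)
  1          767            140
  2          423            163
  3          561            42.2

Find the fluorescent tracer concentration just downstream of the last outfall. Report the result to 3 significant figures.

32.5 mg/L

After outfall 1: Q = 4400 + 767.0 = 5167 ML/d; C = (4400·0 + 767.0·140.0)/5167 = 20.78 mg/L.
After outfall 2: Q = 5167 + 423.0 = 5590 ML/d; C = (5167·20.78 + 423.0·163.0)/5590 = 31.54 mg/L.
After outfall 3: Q = 5590 + 561.0 = 6151 ML/d; C = (5590·31.54 + 561.0·42.20)/6151 = 32.52 mg/L.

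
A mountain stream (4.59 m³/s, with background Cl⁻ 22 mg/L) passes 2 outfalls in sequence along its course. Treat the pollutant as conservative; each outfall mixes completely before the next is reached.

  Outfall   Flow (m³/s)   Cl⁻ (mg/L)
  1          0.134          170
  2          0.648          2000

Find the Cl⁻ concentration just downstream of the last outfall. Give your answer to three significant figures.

264 mg/L

Below outfall 1: Q → 4.724 m³/s, C = (4.590·22.00 + 0.1340·170.0)/4.724 = 26.20 mg/L.
Below outfall 2: Q → 5.372 m³/s, C = (4.724·26.20 + 0.6480·2000)/5.372 = 264.3 mg/L.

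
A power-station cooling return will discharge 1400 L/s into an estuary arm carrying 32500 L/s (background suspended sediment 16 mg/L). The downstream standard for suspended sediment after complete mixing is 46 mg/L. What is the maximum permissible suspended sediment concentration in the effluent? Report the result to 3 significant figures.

At the limit, (Qr·Cr + Qe·Cₑ)/(Qr + Qe) = 46:
Cₑ = (33900·46 − 32500·16.00) / 1400 = 742.4 mg/L.

742 mg/L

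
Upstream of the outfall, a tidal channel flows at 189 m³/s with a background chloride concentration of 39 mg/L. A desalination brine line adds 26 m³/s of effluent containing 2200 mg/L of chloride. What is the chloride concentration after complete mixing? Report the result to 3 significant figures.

300 mg/L

Mass balance: C = (189.0·39.00 + 26.00·2200) / 215.0 = 64570/215.0 = 300.3 mg/L.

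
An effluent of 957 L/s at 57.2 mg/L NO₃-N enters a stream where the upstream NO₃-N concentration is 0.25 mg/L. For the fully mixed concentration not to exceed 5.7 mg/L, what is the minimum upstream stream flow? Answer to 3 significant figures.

9040 L/s

Set C_mix = 5.7: (Q·0.2500 + 957.0·57.20) / (Q + 957.0) = 5.7
→ Q = 957.0·(57.20 − 5.7)/(5.7 − 0.2500) = 9043 L/s.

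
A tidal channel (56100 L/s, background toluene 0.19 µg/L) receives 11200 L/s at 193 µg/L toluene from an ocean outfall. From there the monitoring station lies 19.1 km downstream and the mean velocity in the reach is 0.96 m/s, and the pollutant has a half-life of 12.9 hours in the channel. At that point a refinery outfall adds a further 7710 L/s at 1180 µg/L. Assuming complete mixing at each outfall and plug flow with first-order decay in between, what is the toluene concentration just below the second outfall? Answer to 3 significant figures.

143 µg/L

Mass balance: C = (56100·0.1900 + 11200·193.0) / 67300 = 2172000/67300 = 32.28 µg/L; combined flow 67300 L/s.
Travel time t = 19.1·1000 / 0.96 = 19900 s = 5.527 h.
Half-life 12.9 h → k = ln 2 / 12.9 = 0.05373 h⁻¹ = 1.290 d⁻¹.
Decay over the reach: 32.28·exp(−kt) = 32.28·0.7431 = 23.98 µg/L.
Second outfall: C = (67300·23.98 + 7710·1180)/75010 = 142.8 µg/L.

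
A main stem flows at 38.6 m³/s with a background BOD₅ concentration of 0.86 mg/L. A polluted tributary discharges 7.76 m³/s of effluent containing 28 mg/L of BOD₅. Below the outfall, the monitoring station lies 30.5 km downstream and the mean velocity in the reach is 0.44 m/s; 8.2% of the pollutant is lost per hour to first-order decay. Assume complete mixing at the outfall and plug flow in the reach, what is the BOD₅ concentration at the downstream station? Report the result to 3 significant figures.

1.04 mg/L

Mass balance: C = (38.60·0.8600 + 7.760·28.00) / 46.36 = 250.5/46.36 = 5.403 mg/L.
Travel time t = 30.5·1000 / 0.44 = 69320 s = 19.26 h.
8.2%/h lost → k = −ln(1 − 0.082) = 0.08556 h⁻¹.
After decay, C = 5.403 × e^(−kt) = 5.403 × 0.1925 = 1.040 mg/L.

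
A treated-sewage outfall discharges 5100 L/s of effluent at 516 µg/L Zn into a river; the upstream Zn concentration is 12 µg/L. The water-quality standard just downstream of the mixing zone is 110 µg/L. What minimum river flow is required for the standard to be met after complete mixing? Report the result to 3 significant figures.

Set C_mix = 110: (Q·12.00 + 5100·516.0) / (Q + 5100) = 110
→ Q = 5100·(516.0 − 110)/(110 − 12.00) = 21130 L/s.

21100 L/s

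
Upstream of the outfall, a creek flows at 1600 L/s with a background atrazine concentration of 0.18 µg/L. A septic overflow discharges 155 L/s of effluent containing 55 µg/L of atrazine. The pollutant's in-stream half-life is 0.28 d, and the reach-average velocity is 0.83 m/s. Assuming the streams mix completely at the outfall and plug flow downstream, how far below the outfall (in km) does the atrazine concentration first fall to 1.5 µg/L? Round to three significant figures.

35.0 km

Flow-weighted average: C = (1600·0.1800 + 155.0·55.00) / 1755 = 8813/1755 = 5.022 µg/L.
Half-life 0.28 d → k = ln 2 / 0.28 = 2.476 d⁻¹.
Set 5.022·exp(−k·t) = 1.5 → t = ln(5.022/1.5)/k = 42170 s = 11.71 h.
Distance = v·t = 0.83·42170 = 35000 m = 35.00 km.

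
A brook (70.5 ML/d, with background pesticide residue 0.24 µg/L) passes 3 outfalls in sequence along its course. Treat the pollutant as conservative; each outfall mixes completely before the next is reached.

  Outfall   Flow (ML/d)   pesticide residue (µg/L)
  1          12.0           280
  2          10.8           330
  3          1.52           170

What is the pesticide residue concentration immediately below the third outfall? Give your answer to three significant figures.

75.9 µg/L

After outfall 1: Q = 70.50 + 12.00 = 82.50 ML/d; C = (70.50·0.2400 + 12.00·280.0)/82.50 = 40.93 µg/L.
After outfall 2: Q = 82.50 + 10.80 = 93.30 ML/d; C = (82.50·40.93 + 10.80·330.0)/93.30 = 74.39 µg/L.
After outfall 3: Q = 93.30 + 1.520 = 94.82 ML/d; C = (93.30·74.39 + 1.520·170.0)/94.82 = 75.93 µg/L.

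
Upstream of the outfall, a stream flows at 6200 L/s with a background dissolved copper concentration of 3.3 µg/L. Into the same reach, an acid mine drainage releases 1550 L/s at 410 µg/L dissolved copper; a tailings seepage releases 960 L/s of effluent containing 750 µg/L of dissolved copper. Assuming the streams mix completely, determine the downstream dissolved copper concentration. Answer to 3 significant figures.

158 µg/L

Flow-weighted average: C = (6200·3.300 + 1550·410.0 + 960.0·750.0) / 8710 = 1376000/8710 = 158.0 µg/L.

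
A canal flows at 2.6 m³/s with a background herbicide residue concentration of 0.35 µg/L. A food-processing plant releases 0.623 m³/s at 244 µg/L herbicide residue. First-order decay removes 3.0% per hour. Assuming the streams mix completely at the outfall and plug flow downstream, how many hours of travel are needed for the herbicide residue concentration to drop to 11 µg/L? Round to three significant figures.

Conservation of mass: C = (2.600·0.3500 + 0.6230·244.0) / 3.223 = 152.9/3.223 = 47.45 µg/L.
3.0%/h lost → k = −ln(1 − 0.03) = 0.03046 h⁻¹.
47.45·exp(−k·t) = 11 → t = ln(47.45/11)/k = 172800 s = 47.99 h.

48.0 h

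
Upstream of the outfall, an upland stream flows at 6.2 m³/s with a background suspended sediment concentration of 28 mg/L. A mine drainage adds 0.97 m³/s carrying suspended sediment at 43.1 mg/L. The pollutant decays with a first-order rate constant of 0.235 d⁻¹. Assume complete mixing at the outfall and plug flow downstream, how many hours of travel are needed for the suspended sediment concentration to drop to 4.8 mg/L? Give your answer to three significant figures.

187 h

After mixing, C = (6.200·28.00 + 0.9700·43.10) / 7.170 = 215.4/7.170 = 30.04 mg/L.
30.04·exp(−k·t) = 4.8 → t = ln(30.04/4.8)/k = 674300 s = 187.3 h.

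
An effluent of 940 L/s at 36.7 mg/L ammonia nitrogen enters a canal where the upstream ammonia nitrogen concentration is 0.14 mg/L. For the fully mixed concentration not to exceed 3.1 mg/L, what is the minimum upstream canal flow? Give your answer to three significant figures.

10700 L/s

Set C_mix = 3.1: (Q·0.1400 + 940.0·36.70) / (Q + 940.0) = 3.1
→ Q = 940.0·(36.70 − 3.1)/(3.1 − 0.1400) = 10670 L/s.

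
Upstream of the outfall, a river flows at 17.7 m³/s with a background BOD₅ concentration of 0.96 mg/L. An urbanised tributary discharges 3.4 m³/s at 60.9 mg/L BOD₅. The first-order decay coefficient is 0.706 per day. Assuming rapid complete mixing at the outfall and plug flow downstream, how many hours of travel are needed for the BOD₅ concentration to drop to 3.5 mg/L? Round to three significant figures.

37.7 h

Flow-weighted average: C = (17.70·0.9600 + 3.400·60.90) / 21.10 = 224.1/21.10 = 10.62 mg/L.
10.62·exp(−k·t) = 3.5 → t = ln(10.62/3.5)/k = 135800 s = 37.73 h.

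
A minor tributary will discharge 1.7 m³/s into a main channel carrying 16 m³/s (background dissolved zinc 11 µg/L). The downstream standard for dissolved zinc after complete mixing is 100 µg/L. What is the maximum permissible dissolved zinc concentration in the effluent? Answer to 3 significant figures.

At the limit, (Qr·Cr + Qe·Cₑ)/(Qr + Qe) = 100:
Cₑ = (17.70·100 − 16.00·11.00) / 1.700 = 937.6 µg/L.

938 µg/L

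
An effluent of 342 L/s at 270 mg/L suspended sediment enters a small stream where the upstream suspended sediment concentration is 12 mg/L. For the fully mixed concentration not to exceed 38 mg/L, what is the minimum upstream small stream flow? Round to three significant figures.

Set C_mix = 38: (Q·12.00 + 342.0·270.0) / (Q + 342.0) = 38
→ Q = 342.0·(270.0 − 38)/(38 − 12.00) = 3052 L/s.

3050 L/s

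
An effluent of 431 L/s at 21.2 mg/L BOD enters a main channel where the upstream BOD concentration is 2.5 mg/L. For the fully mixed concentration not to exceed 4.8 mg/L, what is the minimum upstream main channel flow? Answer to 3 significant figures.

Set C_mix = 4.8: (Q·2.500 + 431.0·21.20) / (Q + 431.0) = 4.8
→ Q = 431.0·(21.20 − 4.8)/(4.8 − 2.500) = 3073 L/s.

3070 L/s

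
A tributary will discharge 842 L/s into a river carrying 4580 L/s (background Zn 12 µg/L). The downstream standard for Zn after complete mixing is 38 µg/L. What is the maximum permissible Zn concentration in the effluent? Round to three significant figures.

At the limit, (Qr·Cr + Qe·Cₑ)/(Qr + Qe) = 38:
Cₑ = (5422·38 − 4580·12.00) / 842.0 = 179.4 µg/L.

179 µg/L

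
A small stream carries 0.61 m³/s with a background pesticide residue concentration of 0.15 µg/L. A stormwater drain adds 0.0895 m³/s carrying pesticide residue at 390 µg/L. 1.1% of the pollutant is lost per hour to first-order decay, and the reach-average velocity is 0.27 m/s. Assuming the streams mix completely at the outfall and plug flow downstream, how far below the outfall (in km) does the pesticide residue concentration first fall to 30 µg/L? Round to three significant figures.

44.9 km

Mixed concentration C = ΣQC/ΣQ = (0.6100·0.1500 + 0.08950·390.0) / 0.6995 = 35.00/0.6995 = 50.03 µg/L.
1.1%/h lost → k = −ln(1 − 0.011) = 0.01106 h⁻¹.
Set 50.03·exp(−k·t) = 30 → t = ln(50.03/30)/k = 166500 s = 46.24 h.
Distance = v·t = 0.27·166500 = 44940 m = 44.94 km.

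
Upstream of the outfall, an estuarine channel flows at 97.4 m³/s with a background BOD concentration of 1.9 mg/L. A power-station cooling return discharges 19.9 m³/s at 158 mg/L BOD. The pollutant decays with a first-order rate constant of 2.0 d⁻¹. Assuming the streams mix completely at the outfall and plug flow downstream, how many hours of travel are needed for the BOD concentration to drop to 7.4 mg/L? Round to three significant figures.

Mixed concentration C = ΣQC/ΣQ = (97.40·1.900 + 19.90·158.0) / 117.3 = 3329/117.3 = 28.38 mg/L.
28.38·exp(−k·t) = 7.4 → t = ln(28.38/7.4)/k = 58070 s = 16.13 h.

16.1 h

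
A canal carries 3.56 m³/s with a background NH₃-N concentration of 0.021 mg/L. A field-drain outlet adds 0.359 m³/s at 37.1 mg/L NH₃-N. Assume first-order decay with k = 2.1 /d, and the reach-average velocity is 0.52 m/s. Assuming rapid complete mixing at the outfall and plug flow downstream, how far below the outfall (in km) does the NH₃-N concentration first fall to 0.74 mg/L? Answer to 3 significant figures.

32.7 km

Flow-weighted average: C = (3.560·0.02100 + 0.3590·37.10) / 3.919 = 13.39/3.919 = 3.418 mg/L.
Set 3.418·exp(−k·t) = 0.74 → t = ln(3.418/0.74)/k = 62950 s = 17.49 h.
Distance = v·t = 0.52·62950 = 32730 m = 32.73 km.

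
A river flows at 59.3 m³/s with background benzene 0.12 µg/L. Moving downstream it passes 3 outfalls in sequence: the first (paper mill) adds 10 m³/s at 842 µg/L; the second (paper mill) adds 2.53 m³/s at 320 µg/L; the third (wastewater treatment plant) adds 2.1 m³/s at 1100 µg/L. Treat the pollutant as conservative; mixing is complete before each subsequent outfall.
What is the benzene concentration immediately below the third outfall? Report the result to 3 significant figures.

Outfall 1: combined Q = 69.30 m³/s; C = (59.30·0.1200 + 10.00·842.0)/69.30 = 121.6 µg/L.
Outfall 2: combined Q = 71.83 m³/s; C = (69.30·121.6 + 2.530·320.0)/71.83 = 128.6 µg/L.
Outfall 3: combined Q = 73.93 m³/s; C = (71.83·128.6 + 2.100·1100)/73.93 = 156.2 µg/L.

156 µg/L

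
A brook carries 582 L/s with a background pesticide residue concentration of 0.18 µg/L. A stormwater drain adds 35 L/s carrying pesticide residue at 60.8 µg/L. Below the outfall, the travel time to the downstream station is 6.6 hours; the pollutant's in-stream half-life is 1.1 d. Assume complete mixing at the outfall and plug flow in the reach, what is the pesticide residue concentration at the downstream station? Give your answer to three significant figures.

3.04 µg/L

Conservation of mass: C = (582.0·0.1800 + 35.00·60.80) / 617.0 = 2233/617.0 = 3.619 µg/L.
Half-life 1.1 d → k = ln 2 / 1.1 = 0.6301 d⁻¹.
Applying C = C₀e^(−kt): 3.619 × 0.8409 = 3.043 µg/L.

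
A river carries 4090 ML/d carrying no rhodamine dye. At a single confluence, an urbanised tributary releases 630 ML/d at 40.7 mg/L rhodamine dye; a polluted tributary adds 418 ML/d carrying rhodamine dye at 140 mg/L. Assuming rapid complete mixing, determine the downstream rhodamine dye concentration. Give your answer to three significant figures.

Mass balance: C = (4090·0 + 630.0·40.70 + 418.0·140.0) / 5138 = 84160/5138 = 16.38 mg/L.

16.4 mg/L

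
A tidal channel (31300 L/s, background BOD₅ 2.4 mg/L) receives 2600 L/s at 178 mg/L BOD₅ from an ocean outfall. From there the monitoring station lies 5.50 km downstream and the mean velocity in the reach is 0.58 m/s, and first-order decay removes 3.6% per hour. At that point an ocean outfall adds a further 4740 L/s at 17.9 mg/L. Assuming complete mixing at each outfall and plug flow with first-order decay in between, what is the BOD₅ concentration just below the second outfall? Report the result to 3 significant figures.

14.8 mg/L

After mixing, C = (31300·2.400 + 2600·178.0) / 33900 = 537900/33900 = 15.87 mg/L; combined flow 33900 L/s.
Travel time t = 5.50·1000 / 0.58 = 9483 s = 2.634 h.
3.6%/h lost → k = −ln(1 − 0.036) = 0.03666 h⁻¹.
Decay over the reach: 15.87·exp(−kt) = 15.87·0.9079 = 14.41 mg/L.
Second outfall: C = (33900·14.41 + 4740·17.90)/38640 = 14.84 mg/L.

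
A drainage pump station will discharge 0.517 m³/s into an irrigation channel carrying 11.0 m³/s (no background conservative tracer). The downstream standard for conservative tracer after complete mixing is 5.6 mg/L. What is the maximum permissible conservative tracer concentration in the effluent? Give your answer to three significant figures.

125 mg/L

At the limit, (Qr·Cr + Qe·Cₑ)/(Qr + Qe) = 5.6:
Cₑ = (11.52·5.6 − 11.00·0) / 0.5170 = 124.7 mg/L.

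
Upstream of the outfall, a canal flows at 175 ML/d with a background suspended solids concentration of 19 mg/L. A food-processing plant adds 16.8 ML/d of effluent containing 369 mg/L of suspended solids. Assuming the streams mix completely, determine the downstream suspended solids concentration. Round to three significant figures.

Mixed concentration C = ΣQC/ΣQ = (175.0·19.00 + 16.80·369.0) / 191.8 = 9524/191.8 = 49.66 mg/L.

49.7 mg/L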